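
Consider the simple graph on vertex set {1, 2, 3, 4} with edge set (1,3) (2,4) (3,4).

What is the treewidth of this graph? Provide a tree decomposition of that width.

Each bag holds 2 vertices, so the decomposition has width 1, which upper-bounds the treewidth. G has an edge, so its treewidth is at least 1. Therefore the treewidth is 1.

Treewidth 1.
One optimal decomposition is:
Bags: B1 = {1, 3}  B2 = {3, 4}  B3 = {2, 4}
Tree: B1–B2, B2–B3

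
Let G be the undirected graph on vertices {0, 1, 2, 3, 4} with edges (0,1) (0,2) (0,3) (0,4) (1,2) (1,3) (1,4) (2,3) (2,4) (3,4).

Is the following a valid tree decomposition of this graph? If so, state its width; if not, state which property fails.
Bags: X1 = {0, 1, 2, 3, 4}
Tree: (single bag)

Yes; width 4.

Vertex coverage: the bags together contain {0, 1, 2, 3, 4}, the full vertex set. Edge coverage: each edge of G has both endpoints in at least one bag. Running intersection: for every vertex, the bags containing it form a connected subtree. All three properties hold, so this is a valid tree decomposition of width max|bag| − 1 = 4, and hence tw(G) ≤ 4.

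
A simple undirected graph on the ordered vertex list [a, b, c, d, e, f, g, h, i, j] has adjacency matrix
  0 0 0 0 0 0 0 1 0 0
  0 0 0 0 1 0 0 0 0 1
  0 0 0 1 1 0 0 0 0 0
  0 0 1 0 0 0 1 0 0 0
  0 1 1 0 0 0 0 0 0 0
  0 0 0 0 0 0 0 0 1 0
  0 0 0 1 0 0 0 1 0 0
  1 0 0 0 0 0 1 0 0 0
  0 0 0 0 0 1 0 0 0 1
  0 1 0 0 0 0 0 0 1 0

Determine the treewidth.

1

A width-1 tree decomposition is:
Bags: B1 = {a, h}  B2 = {g, h}  B3 = {d, g}  B4 = {c, d}  B5 = {c, e}  B6 = {b, e}  B7 = {b, j}  B8 = {i, j}  B9 = {f, i}
Tree: B1–B2, B2–B3, B3–B4, B4–B5, B5–B6, B6–B7, B7–B8, B8–B9
Each bag holds 2 vertices, so the decomposition has width 1, which upper-bounds the treewidth. G has an edge, so its treewidth is at least 1. Therefore the treewidth is 1.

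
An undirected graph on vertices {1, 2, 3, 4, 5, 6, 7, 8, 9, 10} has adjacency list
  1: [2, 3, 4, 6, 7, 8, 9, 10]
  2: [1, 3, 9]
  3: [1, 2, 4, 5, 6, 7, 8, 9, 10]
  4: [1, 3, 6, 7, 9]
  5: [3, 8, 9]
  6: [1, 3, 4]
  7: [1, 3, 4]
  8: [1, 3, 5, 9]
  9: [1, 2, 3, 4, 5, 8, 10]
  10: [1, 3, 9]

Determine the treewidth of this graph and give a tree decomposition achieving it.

Each bag holds 4 vertices, so the decomposition has width 3, which upper-bounds the treewidth. On the other hand G contains the 4-clique {1, 3, 8, 9}. A clique must lie in a single bag of any decomposition, so no decomposition can have width below 3. Therefore the treewidth is 3.

Treewidth 3.
One optimal decomposition is:
Bags: B1 = {1, 3, 9, 10}  B2 = {1, 3, 8, 9}  B3 = {1, 3, 4, 9}  B4 = {3, 5, 8, 9}  B5 = {1, 3, 4, 7}  B6 = {1, 3, 4, 6}  B7 = {1, 2, 3, 9}
Tree: B1–B2, B1–B3, B2–B4, B3–B5, B5–B6, B3–B7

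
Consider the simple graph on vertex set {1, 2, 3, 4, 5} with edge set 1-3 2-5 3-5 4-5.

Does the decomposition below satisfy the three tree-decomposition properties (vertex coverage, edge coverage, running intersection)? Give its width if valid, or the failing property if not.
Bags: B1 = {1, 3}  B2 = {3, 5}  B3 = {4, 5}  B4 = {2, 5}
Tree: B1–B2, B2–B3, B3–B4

Checking the three conditions: (i) the bags cover all of {1, 2, 3, 4, 5}; (ii) for each edge, some bag contains both endpoints; (iii) the bags containing any fixed vertex form a subtree. All hold, so the decomposition is valid with width 2 − 1 = 1.

Yes; width 1.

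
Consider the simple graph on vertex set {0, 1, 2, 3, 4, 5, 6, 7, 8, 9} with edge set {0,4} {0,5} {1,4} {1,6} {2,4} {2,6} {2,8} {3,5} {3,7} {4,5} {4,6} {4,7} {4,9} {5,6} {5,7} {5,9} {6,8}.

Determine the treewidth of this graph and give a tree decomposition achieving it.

Treewidth 2.
Bags: B1 = {4, 5, 6}  B2 = {1, 4, 6}  B3 = {2, 4, 6}  B4 = {4, 5, 7}  B5 = {0, 4, 5}  B6 = {3, 5, 7}  B7 = {2, 6, 8}  B8 = {4, 5, 9}
Tree: B1–B2, B1–B3, B1–B4, B4–B5, B4–B6, B3–B7, B5–B8

Each bag holds 3 vertices, so the decomposition has width 2, which upper-bounds the treewidth. For the lower bound, the 3 vertices {2, 6, 8} are pairwise adjacent, and any tree decomposition puts a clique entirely inside one bag — forcing width ≥ 2. Hence tw(G) = 2 exactly.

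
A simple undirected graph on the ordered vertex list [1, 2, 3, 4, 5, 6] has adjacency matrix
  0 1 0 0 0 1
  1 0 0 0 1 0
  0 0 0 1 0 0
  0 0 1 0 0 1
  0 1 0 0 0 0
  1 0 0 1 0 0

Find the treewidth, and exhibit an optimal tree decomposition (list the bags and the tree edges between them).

Treewidth 1.
Bags: B1 = {1, 6}  B2 = {1, 2}  B3 = {4, 6}  B4 = {2, 5}  B5 = {3, 4}
Tree: B1–B2, B1–B3, B2–B4, B3–B5

The largest bag has 2 vertices, giving width 1; this decomposition certifies tw(G) ≤ 1. G has an edge, so its treewidth is at least 1. Therefore the treewidth is 1.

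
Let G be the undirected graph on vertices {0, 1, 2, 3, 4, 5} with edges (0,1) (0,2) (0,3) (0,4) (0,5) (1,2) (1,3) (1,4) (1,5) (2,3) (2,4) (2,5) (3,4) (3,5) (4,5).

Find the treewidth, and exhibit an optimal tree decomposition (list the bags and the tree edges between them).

A single bag containing all 6 vertices is trivially a valid decomposition of width 5. On the other hand G contains the 6-clique {0, 1, 2, 3, 4, 5}. A clique must lie in a single bag of any decomposition, so no decomposition can have width below 5. Hence tw(G) = 5 exactly.

Treewidth 5.
Bags: B1 = {0, 1, 2, 3, 4, 5}
Tree: (single bag)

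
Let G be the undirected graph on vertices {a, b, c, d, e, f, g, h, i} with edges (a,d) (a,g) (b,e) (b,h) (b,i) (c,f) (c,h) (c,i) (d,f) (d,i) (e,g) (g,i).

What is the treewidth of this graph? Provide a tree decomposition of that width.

The largest bag has 4 vertices, giving width 3; this decomposition certifies tw(G) ≤ 3. For the lower bound: the 4 vertex sets {a,d,f}, {c}, {i}, {b,e,g,h} are disjoint, each induces a connected subgraph, and every pair is joined by at least one edge of G. Contracting each set to a single vertex therefore yields K_{4} as a minor, and since treewidth is minor-monotone, tw(G) ≥ tw(K_{4}) = 3. Hence tw(G) = 3 exactly.

Treewidth 3.
One optimal decomposition is:
Bags: B1 = {a, c, d, f}  B2 = {a, c, d, i}  B3 = {a, c, g, i}  B4 = {c, g, h, i}  B5 = {b, g, h, i}  B6 = {b, e, g, h}
Tree: B1–B2, B2–B3, B3–B4, B4–B5, B5–B6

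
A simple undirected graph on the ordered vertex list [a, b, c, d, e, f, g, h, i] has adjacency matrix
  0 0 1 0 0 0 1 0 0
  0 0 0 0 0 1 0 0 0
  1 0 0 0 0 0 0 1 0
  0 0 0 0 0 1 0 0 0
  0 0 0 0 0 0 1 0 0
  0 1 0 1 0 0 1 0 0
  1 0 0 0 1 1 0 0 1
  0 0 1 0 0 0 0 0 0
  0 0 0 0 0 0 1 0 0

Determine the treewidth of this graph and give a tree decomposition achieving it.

Every bag has size at most 2, so the width is 2 − 1 = 1 and tw(G) ≤ 1. Any graph with an edge has treewidth ≥ 1, and G has the edge f–g. The upper and lower bounds meet at 1, so that is the treewidth.

Treewidth 1.
One such decomposition:
Bags: B1 = {f, g}  B2 = {a, g}  B3 = {g, i}  B4 = {b, f}  B5 = {a, c}  B6 = {c, h}  B7 = {d, f}  B8 = {e, g}
Tree: B1–B2, B2–B3, B1–B4, B2–B5, B5–B6, B4–B7, B2–B8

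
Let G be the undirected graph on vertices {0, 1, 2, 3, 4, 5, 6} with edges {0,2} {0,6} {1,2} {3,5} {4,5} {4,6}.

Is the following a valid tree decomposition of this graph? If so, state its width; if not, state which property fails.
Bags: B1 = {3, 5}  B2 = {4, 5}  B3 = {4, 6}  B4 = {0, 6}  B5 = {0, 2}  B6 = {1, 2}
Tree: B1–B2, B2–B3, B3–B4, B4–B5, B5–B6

Yes; width 1.

Checking the three conditions: (i) the bags cover all of {0, 1, 2, 3, 4, 5, 6}; (ii) for each edge, some bag contains both endpoints; (iii) the bags containing any fixed vertex form a subtree. All hold, so the decomposition is valid with width 2 − 1 = 1.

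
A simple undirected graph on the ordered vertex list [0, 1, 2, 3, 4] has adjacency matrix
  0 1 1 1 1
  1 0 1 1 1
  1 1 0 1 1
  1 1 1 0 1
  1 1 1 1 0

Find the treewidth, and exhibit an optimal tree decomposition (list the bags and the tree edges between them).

A single bag containing all 5 vertices is trivially a valid decomposition of width 4. For the lower bound, the 5 vertices {0, 1, 2, 3, 4} are pairwise adjacent, and any tree decomposition puts a clique entirely inside one bag — forcing width ≥ 4. The upper and lower bounds meet at 4, so that is the treewidth.

Treewidth 4.
One optimal decomposition is:
Bags: B1 = {0, 1, 2, 3, 4}
Tree: (single bag)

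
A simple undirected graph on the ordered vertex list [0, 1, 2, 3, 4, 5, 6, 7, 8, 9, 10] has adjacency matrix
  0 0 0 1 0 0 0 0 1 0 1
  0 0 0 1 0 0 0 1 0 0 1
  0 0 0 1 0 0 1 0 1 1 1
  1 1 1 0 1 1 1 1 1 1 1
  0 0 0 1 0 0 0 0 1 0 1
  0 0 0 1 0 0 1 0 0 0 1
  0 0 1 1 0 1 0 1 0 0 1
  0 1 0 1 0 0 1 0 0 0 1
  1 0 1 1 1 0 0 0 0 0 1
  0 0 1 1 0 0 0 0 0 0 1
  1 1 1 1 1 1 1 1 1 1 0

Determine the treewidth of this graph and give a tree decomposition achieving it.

Treewidth 3.
One optimal decomposition is:
Bags: B1 = {2, 3, 6, 10}  B2 = {2, 3, 8, 10}  B3 = {0, 3, 8, 10}  B4 = {2, 3, 9, 10}  B5 = {3, 5, 6, 10}  B6 = {3, 6, 7, 10}  B7 = {1, 3, 7, 10}  B8 = {3, 4, 8, 10}
Tree: B1–B2, B2–B3, B1–B4, B1–B5, B1–B6, B6–B7, B3–B8

The largest bag has 4 vertices, giving width 3; this decomposition certifies tw(G) ≤ 3. For the lower bound, the 4 vertices {0, 3, 8, 10} are pairwise adjacent, and any tree decomposition puts a clique entirely inside one bag — forcing width ≥ 3. Therefore the treewidth is 3.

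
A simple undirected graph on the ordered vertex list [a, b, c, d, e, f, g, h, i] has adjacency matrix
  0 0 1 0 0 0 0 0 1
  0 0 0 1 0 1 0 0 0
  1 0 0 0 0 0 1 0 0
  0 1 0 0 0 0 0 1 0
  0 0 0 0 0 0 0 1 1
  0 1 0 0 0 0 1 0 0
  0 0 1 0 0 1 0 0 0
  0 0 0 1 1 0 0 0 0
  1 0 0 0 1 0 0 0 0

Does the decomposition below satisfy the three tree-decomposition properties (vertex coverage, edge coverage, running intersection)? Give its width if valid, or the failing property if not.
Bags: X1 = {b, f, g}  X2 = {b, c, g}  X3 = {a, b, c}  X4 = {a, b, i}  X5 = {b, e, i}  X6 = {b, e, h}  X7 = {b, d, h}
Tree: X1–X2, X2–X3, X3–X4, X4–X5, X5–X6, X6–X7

Yes; width 2.

Every vertex of G appears in some bag (union = {a, b, c, d, e, f, g, h, i}); every edge is covered by a bag; and for each vertex v the set of bags containing v is connected in the bag tree. The decomposition is therefore valid. The largest bag has 3 vertices, so the width is 2.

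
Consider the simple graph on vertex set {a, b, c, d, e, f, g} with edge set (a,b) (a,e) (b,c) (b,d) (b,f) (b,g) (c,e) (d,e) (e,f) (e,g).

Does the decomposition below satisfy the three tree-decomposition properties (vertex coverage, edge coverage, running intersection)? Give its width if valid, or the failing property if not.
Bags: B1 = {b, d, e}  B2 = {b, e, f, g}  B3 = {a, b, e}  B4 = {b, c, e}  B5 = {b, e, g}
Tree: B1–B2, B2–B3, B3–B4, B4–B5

A tree decomposition must satisfy three properties: every vertex lies in some bag; for every edge, both endpoints lie together in some bag; and for every vertex, the bags containing it form a connected subtree. Here bags containing vertex g are not connected in the tree, so the decomposition is invalid.

No — bags containing vertex g are not connected in the tree.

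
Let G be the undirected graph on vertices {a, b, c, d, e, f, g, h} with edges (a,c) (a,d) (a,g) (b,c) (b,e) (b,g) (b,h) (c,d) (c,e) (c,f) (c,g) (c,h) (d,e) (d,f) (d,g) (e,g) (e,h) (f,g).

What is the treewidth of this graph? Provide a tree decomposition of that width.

Treewidth 3.
One optimal decomposition is:
Bags: B1 = {b, c, e, h}  B2 = {b, c, e, g}  B3 = {c, d, e, g}  B4 = {c, d, f, g}  B5 = {a, c, d, g}
Tree: B1–B2, B2–B3, B3–B4, B4–B5

The largest bag has 4 vertices, giving width 3; this decomposition certifies tw(G) ≤ 3. On the other hand G contains the 4-clique {c, d, e, g}. A clique must lie in a single bag of any decomposition, so no decomposition can have width below 3. Therefore the treewidth is 3.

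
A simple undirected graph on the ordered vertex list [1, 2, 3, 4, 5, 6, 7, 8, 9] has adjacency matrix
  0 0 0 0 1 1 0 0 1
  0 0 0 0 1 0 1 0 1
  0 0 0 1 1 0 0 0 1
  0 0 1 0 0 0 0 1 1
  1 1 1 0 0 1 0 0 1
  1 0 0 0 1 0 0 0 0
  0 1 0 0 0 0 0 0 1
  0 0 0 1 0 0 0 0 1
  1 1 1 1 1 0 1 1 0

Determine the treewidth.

2

A width-2 tree decomposition is:
Bags: B1 = {2, 5, 9}  B2 = {1, 5, 9}  B3 = {3, 5, 9}  B4 = {3, 4, 9}  B5 = {4, 8, 9}  B6 = {2, 7, 9}  B7 = {1, 5, 6}
Tree: B1–B2, B2–B3, B3–B4, B4–B5, B1–B6, B2–B7
Every bag has size at most 3, so the width is 3 − 1 = 2 and tw(G) ≤ 2. On the other hand G contains the 3-clique {4, 8, 9}. A clique must lie in a single bag of any decomposition, so no decomposition can have width below 2. Therefore the treewidth is 2.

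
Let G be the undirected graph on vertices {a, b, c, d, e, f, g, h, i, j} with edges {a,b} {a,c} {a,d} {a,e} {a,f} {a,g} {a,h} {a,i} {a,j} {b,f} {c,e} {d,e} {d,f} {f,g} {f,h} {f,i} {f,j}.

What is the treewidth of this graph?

2

A width-2 tree decomposition is:
Bags: B1 = {a, d, f}  B2 = {a, d, e}  B3 = {a, f, j}  B4 = {a, c, e}  B5 = {a, b, f}  B6 = {a, f, g}  B7 = {a, f, i}  B8 = {a, f, h}
Tree: B1–B2, B1–B3, B2–B4, B1–B5, B1–B6, B3–B7, B5–B8
Every bag has size at most 3, so the width is 3 − 1 = 2 and tw(G) ≤ 2. For the lower bound, the 3 vertices {a, d, e} are pairwise adjacent, and any tree decomposition puts a clique entirely inside one bag — forcing width ≥ 2. Combining the bounds, tw(G) = 2.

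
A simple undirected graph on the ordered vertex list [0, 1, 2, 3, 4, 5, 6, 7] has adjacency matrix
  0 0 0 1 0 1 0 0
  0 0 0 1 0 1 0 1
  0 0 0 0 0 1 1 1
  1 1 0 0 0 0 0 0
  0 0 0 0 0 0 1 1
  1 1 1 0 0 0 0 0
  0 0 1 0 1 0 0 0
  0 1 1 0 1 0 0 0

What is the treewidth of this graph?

2

A width-2 tree decomposition is:
Bags: B1 = {0, 3, 5}  B2 = {1, 3, 5}  B3 = {1, 2, 5}  B4 = {1, 2, 7}  B5 = {2, 6, 7}  B6 = {4, 6, 7}
Tree: B1–B2, B2–B3, B3–B4, B4–B5, B5–B6
Each bag holds 3 vertices, so the decomposition has width 2, which upper-bounds the treewidth. Since 0–3–1–5–0 is a cycle in G, G is not acyclic. Forests are exactly the graphs of treewidth ≤ 1, so tw(G) ≥ 2. Combining the bounds, tw(G) = 2.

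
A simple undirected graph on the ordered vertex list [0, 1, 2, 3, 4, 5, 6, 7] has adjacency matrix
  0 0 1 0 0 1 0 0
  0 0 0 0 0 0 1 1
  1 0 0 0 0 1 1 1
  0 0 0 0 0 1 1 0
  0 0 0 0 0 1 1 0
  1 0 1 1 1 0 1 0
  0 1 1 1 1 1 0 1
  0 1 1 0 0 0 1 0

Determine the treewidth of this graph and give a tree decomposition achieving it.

The largest bag has 3 vertices, giving width 2; this decomposition certifies tw(G) ≤ 2. For the lower bound, the 3 vertices {0, 2, 5} are pairwise adjacent, and any tree decomposition puts a clique entirely inside one bag — forcing width ≥ 2. The upper and lower bounds meet at 2, so that is the treewidth.

Treewidth 2.
Bags: B1 = {2, 5, 6}  B2 = {3, 5, 6}  B3 = {0, 2, 5}  B4 = {2, 6, 7}  B5 = {1, 6, 7}  B6 = {4, 5, 6}
Tree: B1–B2, B1–B3, B1–B4, B4–B5, B2–B6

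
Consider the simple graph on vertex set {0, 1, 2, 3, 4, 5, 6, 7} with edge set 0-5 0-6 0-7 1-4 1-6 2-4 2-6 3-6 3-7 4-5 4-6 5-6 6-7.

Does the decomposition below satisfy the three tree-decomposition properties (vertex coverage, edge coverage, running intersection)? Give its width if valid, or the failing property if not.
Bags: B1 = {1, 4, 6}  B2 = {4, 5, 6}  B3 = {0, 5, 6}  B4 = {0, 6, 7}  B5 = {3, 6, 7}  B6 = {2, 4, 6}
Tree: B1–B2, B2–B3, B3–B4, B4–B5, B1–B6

Yes; width 2.

Every vertex of G appears in some bag (union = {0, 1, 2, 3, 4, 5, 6, 7}); every edge is covered by a bag; and for each vertex v the set of bags containing v is connected in the bag tree. The decomposition is therefore valid. The largest bag has 3 vertices, so the width is 2.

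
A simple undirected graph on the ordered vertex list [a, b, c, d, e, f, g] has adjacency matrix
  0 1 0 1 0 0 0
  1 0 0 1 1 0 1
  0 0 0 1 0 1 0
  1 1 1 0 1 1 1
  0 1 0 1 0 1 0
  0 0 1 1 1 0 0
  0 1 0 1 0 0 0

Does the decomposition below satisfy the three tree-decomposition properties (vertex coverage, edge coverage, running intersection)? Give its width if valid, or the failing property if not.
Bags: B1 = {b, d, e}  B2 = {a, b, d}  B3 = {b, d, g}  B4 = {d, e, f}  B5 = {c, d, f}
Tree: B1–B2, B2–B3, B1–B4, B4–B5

Yes; width 2.

Every vertex of G appears in some bag (union = {a, b, c, d, e, f, g}); every edge is covered by a bag; and for each vertex v the set of bags containing v is connected in the bag tree. The decomposition is therefore valid. The largest bag has 3 vertices, so the width is 2.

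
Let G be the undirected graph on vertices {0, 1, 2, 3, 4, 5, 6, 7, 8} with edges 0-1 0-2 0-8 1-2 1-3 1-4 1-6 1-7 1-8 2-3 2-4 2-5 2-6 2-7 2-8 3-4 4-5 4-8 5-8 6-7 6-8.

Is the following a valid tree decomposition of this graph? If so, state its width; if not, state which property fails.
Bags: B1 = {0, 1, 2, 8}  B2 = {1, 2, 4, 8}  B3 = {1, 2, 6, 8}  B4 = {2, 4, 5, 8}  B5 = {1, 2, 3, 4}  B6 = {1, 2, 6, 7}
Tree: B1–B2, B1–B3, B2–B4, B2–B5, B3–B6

Yes; width 3.

Vertex coverage: the bags together contain {0, 1, 2, 3, 4, 5, 6, 7, 8}, the full vertex set. Edge coverage: each edge of G has both endpoints in at least one bag. Running intersection: for every vertex, the bags containing it form a connected subtree. All three properties hold, so this is a valid tree decomposition of width max|bag| − 1 = 3, and hence tw(G) ≤ 3.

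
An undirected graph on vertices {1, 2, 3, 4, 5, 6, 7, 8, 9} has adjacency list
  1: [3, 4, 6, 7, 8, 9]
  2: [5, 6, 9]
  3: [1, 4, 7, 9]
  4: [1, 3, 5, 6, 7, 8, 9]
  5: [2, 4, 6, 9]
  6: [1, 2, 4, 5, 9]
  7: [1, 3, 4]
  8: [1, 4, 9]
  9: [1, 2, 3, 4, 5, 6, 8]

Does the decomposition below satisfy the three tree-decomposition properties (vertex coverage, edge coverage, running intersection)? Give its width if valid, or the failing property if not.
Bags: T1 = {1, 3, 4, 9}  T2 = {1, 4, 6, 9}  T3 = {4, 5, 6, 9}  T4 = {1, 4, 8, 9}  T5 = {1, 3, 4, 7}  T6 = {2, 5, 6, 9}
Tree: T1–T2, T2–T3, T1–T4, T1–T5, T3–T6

Yes; width 3.

Checking the three conditions: (i) the bags cover all of {1, 2, 3, 4, 5, 6, 7, 8, 9}; (ii) for each edge, some bag contains both endpoints; (iii) the bags containing any fixed vertex form a subtree. All hold, so the decomposition is valid with width 4 − 1 = 3.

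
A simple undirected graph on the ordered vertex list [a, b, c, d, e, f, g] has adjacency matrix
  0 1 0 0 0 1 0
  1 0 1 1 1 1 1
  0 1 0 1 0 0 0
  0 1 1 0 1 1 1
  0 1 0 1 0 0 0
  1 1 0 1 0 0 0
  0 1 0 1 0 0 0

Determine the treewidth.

A width-2 tree decomposition is:
Bags: B1 = {b, d, f}  B2 = {a, b, f}  B3 = {b, d, g}  B4 = {b, c, d}  B5 = {b, d, e}
Tree: B1–B2, B1–B3, B3–B4, B4–B5
The largest bag has 3 vertices, giving width 2; this decomposition certifies tw(G) ≤ 2. On the other hand G contains the 3-clique {b, d, g}. A clique must lie in a single bag of any decomposition, so no decomposition can have width below 2. Hence tw(G) = 2 exactly.

2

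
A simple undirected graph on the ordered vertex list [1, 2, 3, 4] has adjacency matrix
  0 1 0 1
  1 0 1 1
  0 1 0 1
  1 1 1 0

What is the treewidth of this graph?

A width-2 tree decomposition is:
Bags: B1 = {2, 3, 4}  B2 = {1, 2, 4}
Tree: B1–B2
The largest bag has 3 vertices, giving width 2; this decomposition certifies tw(G) ≤ 2. Conversely, {1, 2, 4} is a clique of size 3, and the vertices of any clique must share a bag in every tree decomposition; so some bag has ≥ 3 vertices and tw(G) ≥ 2. The upper and lower bounds meet at 2, so that is the treewidth.

2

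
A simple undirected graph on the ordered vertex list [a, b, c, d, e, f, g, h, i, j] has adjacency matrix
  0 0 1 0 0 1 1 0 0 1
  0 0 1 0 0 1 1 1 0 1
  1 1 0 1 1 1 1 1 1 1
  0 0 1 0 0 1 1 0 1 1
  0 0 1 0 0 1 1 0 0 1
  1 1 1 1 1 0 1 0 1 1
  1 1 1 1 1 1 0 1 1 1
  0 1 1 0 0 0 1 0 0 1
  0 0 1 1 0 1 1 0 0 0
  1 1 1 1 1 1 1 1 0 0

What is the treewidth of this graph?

A width-4 tree decomposition is:
Bags: B1 = {b, c, f, g, j}  B2 = {b, c, g, h, j}  B3 = {c, e, f, g, j}  B4 = {a, c, f, g, j}  B5 = {c, d, f, g, j}  B6 = {c, d, f, g, i}
Tree: B1–B2, B1–B3, B3–B4, B1–B5, B5–B6
Every bag has size at most 5, so the width is 5 − 1 = 4 and tw(G) ≤ 4. Conversely, {b, c, g, h, j} is a clique of size 5, and the vertices of any clique must share a bag in every tree decomposition; so some bag has ≥ 5 vertices and tw(G) ≥ 4. Combining the bounds, tw(G) = 4.

4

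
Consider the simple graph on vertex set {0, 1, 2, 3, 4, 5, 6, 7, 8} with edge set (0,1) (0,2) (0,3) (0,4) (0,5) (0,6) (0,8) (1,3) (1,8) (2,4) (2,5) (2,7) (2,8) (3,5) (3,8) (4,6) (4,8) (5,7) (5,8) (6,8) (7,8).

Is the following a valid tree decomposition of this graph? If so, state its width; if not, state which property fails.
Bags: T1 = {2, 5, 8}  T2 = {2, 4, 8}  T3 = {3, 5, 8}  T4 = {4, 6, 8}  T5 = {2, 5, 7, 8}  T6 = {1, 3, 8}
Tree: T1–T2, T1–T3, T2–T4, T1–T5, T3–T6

No — vertex 0 appears in no bag.

A tree decomposition must satisfy three properties: every vertex lies in some bag; for every edge, both endpoints lie together in some bag; and for every vertex, the bags containing it form a connected subtree. Here vertex 0 appears in no bag, so the decomposition is invalid.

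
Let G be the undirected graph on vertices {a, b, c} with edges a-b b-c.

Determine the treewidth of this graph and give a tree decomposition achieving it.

The largest bag has 2 vertices, giving width 1; this decomposition certifies tw(G) ≤ 1. Any graph with an edge has treewidth ≥ 1, and G has the edge b–a. The upper and lower bounds meet at 1, so that is the treewidth.

Treewidth 1.
Bags: B1 = {a, b}  B2 = {b, c}
Tree: B1–B2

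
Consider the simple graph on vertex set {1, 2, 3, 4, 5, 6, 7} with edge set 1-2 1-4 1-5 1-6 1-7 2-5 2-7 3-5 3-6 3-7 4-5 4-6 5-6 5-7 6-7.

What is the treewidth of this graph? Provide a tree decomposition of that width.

The largest bag has 4 vertices, giving width 3; this decomposition certifies tw(G) ≤ 3. On the other hand G contains the 4-clique {1, 2, 5, 7}. A clique must lie in a single bag of any decomposition, so no decomposition can have width below 3. Therefore the treewidth is 3.

Treewidth 3.
Bags: B1 = {1, 5, 6, 7}  B2 = {3, 5, 6, 7}  B3 = {1, 2, 5, 7}  B4 = {1, 4, 5, 6}
Tree: B1–B2, B1–B3, B1–B4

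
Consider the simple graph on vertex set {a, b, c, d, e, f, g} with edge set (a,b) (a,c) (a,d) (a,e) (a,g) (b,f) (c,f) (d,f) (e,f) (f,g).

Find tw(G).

A width-2 tree decomposition is:
Bags: B1 = {a, b, f}  B2 = {a, d, f}  B3 = {a, e, f}  B4 = {a, f, g}  B5 = {a, c, f}
Tree: B1–B2, B2–B3, B3–B4, B4–B5
Each bag holds 3 vertices, so the decomposition has width 2, which upper-bounds the treewidth. For the lower bound, G contains the cycle f–b–a–d–f, so G is not a forest; only forests have treewidth ≤ 1, hence tw(G) ≥ 2. Therefore the treewidth is 2.

2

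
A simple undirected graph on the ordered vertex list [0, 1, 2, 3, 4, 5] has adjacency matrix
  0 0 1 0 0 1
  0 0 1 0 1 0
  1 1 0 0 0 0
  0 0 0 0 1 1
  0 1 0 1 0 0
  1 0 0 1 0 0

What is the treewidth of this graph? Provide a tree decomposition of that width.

Treewidth 2.
One such decomposition:
Bags: B1 = {1, 2, 4}  B2 = {0, 2, 4}  B3 = {0, 4, 5}  B4 = {3, 4, 5}
Tree: B1–B2, B2–B3, B3–B4

The largest bag has 3 vertices, giving width 2; this decomposition certifies tw(G) ≤ 2. Since 4–1–2–0–5–3–4 is a cycle in G, G is not acyclic. Forests are exactly the graphs of treewidth ≤ 1, so tw(G) ≥ 2. Hence tw(G) = 2 exactly.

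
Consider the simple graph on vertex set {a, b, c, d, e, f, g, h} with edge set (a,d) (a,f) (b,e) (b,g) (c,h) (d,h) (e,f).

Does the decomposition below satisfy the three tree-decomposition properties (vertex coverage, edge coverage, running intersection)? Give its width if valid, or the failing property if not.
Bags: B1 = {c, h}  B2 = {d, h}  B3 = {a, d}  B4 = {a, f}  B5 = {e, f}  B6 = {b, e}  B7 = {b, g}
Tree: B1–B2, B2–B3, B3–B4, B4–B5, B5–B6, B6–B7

Yes; width 1.

Every vertex of G appears in some bag (union = {a, b, c, d, e, f, g, h}); every edge is covered by a bag; and for each vertex v the set of bags containing v is connected in the bag tree. The decomposition is therefore valid. The largest bag has 2 vertices, so the width is 1.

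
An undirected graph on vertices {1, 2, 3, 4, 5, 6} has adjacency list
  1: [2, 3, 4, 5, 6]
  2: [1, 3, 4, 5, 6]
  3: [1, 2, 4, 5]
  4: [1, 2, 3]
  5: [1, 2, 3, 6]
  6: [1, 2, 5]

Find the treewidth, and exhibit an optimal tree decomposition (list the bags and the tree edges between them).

Every bag has size at most 4, so the width is 4 − 1 = 3 and tw(G) ≤ 3. Conversely, {1, 2, 3, 4} is a clique of size 4, and the vertices of any clique must share a bag in every tree decomposition; so some bag has ≥ 4 vertices and tw(G) ≥ 3. Hence tw(G) = 3 exactly.

Treewidth 3.
Bags: B1 = {1, 2, 3, 5}  B2 = {1, 2, 5, 6}  B3 = {1, 2, 3, 4}
Tree: B1–B2, B1–B3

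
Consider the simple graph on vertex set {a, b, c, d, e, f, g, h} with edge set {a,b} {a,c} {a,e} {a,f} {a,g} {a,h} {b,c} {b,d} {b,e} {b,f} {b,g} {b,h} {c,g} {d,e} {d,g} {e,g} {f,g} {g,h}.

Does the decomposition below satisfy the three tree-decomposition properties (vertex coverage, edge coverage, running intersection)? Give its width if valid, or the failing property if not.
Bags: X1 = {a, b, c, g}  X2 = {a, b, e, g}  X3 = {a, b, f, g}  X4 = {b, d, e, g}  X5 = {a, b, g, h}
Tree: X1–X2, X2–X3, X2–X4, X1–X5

Yes; width 3.

Every vertex of G appears in some bag (union = {a, b, c, d, e, f, g, h}); every edge is covered by a bag; and for each vertex v the set of bags containing v is connected in the bag tree. The decomposition is therefore valid. The largest bag has 4 vertices, so the width is 3.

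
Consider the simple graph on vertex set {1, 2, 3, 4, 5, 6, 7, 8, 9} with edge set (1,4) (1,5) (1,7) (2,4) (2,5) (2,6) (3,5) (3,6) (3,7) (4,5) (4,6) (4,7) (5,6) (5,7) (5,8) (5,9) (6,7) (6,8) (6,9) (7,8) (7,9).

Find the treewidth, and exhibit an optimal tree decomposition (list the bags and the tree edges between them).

Each bag holds 4 vertices, so the decomposition has width 3, which upper-bounds the treewidth. For the lower bound, the 4 vertices {1, 4, 5, 7} are pairwise adjacent, and any tree decomposition puts a clique entirely inside one bag — forcing width ≥ 3. The upper and lower bounds meet at 3, so that is the treewidth.

Treewidth 3.
Bags: B1 = {1, 4, 5, 7}  B2 = {4, 5, 6, 7}  B3 = {3, 5, 6, 7}  B4 = {2, 4, 5, 6}  B5 = {5, 6, 7, 8}  B6 = {5, 6, 7, 9}
Tree: B1–B2, B2–B3, B2–B4, B3–B5, B3–B6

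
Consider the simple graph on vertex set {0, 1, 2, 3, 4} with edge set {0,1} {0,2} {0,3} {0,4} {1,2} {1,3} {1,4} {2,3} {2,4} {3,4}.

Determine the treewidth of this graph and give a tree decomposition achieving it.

Treewidth 4.
One such decomposition:
Bags: B1 = {0, 1, 2, 3, 4}
Tree: (single bag)

With just one bag of size 5, the width is 5 − 1 = 4, so tw(G) ≤ 4. Conversely, {0, 1, 2, 3, 4} is a clique of size 5, and the vertices of any clique must share a bag in every tree decomposition; so some bag has ≥ 5 vertices and tw(G) ≥ 4. Combining the bounds, tw(G) = 4.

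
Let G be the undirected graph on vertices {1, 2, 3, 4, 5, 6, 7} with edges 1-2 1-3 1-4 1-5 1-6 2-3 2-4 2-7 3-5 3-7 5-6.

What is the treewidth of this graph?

2

A width-2 tree decomposition is:
Bags: B1 = {1, 2, 3}  B2 = {1, 3, 5}  B3 = {2, 3, 7}  B4 = {1, 5, 6}  B5 = {1, 2, 4}
Tree: B1–B2, B1–B3, B2–B4, B1–B5
The largest bag has 3 vertices, giving width 2; this decomposition certifies tw(G) ≤ 2. Conversely, {1, 2, 3} is a clique of size 3, and the vertices of any clique must share a bag in every tree decomposition; so some bag has ≥ 3 vertices and tw(G) ≥ 2. Hence tw(G) = 2 exactly.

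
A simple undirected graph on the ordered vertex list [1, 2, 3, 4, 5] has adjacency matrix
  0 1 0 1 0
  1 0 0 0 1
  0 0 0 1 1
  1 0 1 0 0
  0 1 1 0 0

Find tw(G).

2

A width-2 tree decomposition is:
Bags: B1 = {1, 2, 4}  B2 = {2, 3, 4}  B3 = {2, 3, 5}
Tree: B1–B2, B2–B3
Every bag has size at most 3, so the width is 3 − 1 = 2 and tw(G) ≤ 2. Since 2–1–4–3–5–2 is a cycle in G, G is not acyclic. Forests are exactly the graphs of treewidth ≤ 1, so tw(G) ≥ 2. Hence tw(G) = 2 exactly.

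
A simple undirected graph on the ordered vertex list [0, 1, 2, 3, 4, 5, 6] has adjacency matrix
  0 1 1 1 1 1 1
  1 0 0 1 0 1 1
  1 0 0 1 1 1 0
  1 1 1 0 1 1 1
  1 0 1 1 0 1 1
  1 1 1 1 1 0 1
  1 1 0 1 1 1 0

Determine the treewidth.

A width-4 tree decomposition is:
Bags: B1 = {0, 2, 3, 4, 5}  B2 = {0, 3, 4, 5, 6}  B3 = {0, 1, 3, 5, 6}
Tree: B1–B2, B2–B3
Every bag has size at most 5, so the width is 5 − 1 = 4 and tw(G) ≤ 4. Conversely, {0, 1, 3, 5, 6} is a clique of size 5, and the vertices of any clique must share a bag in every tree decomposition; so some bag has ≥ 5 vertices and tw(G) ≥ 4. Therefore the treewidth is 4.

4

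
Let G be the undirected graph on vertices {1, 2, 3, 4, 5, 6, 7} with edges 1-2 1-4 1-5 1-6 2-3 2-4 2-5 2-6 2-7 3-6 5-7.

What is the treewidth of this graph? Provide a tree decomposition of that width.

Treewidth 2.
Bags: B1 = {1, 2, 5}  B2 = {1, 2, 4}  B3 = {2, 5, 7}  B4 = {1, 2, 6}  B5 = {2, 3, 6}
Tree: B1–B2, B1–B3, B2–B4, B4–B5

Every bag has size at most 3, so the width is 3 − 1 = 2 and tw(G) ≤ 2. On the other hand G contains the 3-clique {1, 2, 4}. A clique must lie in a single bag of any decomposition, so no decomposition can have width below 2. Therefore the treewidth is 2.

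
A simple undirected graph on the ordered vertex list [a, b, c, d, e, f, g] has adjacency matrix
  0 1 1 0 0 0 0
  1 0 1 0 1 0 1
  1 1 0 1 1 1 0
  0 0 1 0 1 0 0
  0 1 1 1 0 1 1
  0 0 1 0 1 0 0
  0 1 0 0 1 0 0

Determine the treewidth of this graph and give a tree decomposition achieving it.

Treewidth 2.
Bags: B1 = {a, b, c}  B2 = {b, c, e}  B3 = {b, e, g}  B4 = {c, e, f}  B5 = {c, d, e}
Tree: B1–B2, B2–B3, B2–B4, B4–B5

The largest bag has 3 vertices, giving width 2; this decomposition certifies tw(G) ≤ 2. Conversely, {b, e, g} is a clique of size 3, and the vertices of any clique must share a bag in every tree decomposition; so some bag has ≥ 3 vertices and tw(G) ≥ 2. The upper and lower bounds meet at 2, so that is the treewidth.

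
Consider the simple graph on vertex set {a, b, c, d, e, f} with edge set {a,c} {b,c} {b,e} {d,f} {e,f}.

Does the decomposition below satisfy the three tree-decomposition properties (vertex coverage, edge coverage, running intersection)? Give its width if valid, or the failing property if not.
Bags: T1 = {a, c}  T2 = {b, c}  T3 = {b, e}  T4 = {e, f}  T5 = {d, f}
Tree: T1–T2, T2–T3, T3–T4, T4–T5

Vertex coverage: the bags together contain {a, b, c, d, e, f}, the full vertex set. Edge coverage: each edge of G has both endpoints in at least one bag. Running intersection: for every vertex, the bags containing it form a connected subtree. All three properties hold, so this is a valid tree decomposition of width max|bag| − 1 = 1, and hence tw(G) ≤ 1.

Yes; width 1.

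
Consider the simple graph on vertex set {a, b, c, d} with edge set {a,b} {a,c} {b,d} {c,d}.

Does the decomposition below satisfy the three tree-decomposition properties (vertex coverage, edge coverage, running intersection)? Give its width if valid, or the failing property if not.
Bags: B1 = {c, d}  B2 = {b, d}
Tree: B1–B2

No — vertex a appears in no bag.

A tree decomposition must satisfy three properties: every vertex lies in some bag; for every edge, both endpoints lie together in some bag; and for every vertex, the bags containing it form a connected subtree. Here vertex a appears in no bag, so the decomposition is invalid.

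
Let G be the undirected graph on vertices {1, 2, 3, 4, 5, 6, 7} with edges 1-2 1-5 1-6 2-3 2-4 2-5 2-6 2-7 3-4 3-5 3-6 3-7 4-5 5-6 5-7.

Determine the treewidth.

A width-3 tree decomposition is:
Bags: B1 = {2, 3, 5, 6}  B2 = {2, 3, 4, 5}  B3 = {2, 3, 5, 7}  B4 = {1, 2, 5, 6}
Tree: B1–B2, B2–B3, B1–B4
Every bag has size at most 4, so the width is 4 − 1 = 3 and tw(G) ≤ 3. For the lower bound, the 4 vertices {1, 2, 5, 6} are pairwise adjacent, and any tree decomposition puts a clique entirely inside one bag — forcing width ≥ 3. Combining the bounds, tw(G) = 3.

3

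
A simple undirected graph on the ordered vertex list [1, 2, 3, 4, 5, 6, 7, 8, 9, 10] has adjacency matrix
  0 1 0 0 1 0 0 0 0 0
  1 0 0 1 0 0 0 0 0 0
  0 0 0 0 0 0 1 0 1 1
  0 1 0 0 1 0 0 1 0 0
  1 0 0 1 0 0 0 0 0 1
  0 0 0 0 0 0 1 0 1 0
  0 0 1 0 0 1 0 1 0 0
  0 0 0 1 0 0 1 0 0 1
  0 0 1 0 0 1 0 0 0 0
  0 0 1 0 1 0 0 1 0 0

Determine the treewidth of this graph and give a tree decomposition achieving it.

The largest bag has 3 vertices, giving width 2; this decomposition certifies tw(G) ≤ 2. For the lower bound, G contains the cycle 9–6–7–3–9, so G is not a forest; only forests have treewidth ≤ 1, hence tw(G) ≥ 2. Hence tw(G) = 2 exactly.

Treewidth 2.
One optimal decomposition is:
Bags: B1 = {3, 6, 9}  B2 = {3, 6, 7}  B3 = {3, 7, 10}  B4 = {7, 8, 10}  B5 = {5, 8, 10}  B6 = {4, 5, 8}  B7 = {1, 4, 5}  B8 = {1, 2, 4}
Tree: B1–B2, B2–B3, B3–B4, B4–B5, B5–B6, B6–B7, B7–B8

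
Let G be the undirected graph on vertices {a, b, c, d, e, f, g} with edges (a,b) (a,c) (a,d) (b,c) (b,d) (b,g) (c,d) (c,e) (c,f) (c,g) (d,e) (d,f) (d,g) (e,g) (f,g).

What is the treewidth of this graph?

A width-3 tree decomposition is:
Bags: B1 = {b, c, d, g}  B2 = {c, d, e, g}  B3 = {c, d, f, g}  B4 = {a, b, c, d}
Tree: B1–B2, B2–B3, B1–B4
Every bag has size at most 4, so the width is 4 − 1 = 3 and tw(G) ≤ 3. Conversely, {c, d, e, g} is a clique of size 4, and the vertices of any clique must share a bag in every tree decomposition; so some bag has ≥ 4 vertices and tw(G) ≥ 3. Therefore the treewidth is 3.

3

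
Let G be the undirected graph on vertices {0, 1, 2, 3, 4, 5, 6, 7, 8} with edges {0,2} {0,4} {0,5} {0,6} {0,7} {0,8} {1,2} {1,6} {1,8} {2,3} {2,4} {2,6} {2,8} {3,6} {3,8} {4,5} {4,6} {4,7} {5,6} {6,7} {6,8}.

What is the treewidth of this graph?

A width-3 tree decomposition is:
Bags: B1 = {0, 2, 6, 8}  B2 = {0, 2, 4, 6}  B3 = {0, 4, 6, 7}  B4 = {2, 3, 6, 8}  B5 = {1, 2, 6, 8}  B6 = {0, 4, 5, 6}
Tree: B1–B2, B2–B3, B1–B4, B1–B5, B2–B6
Every bag has size at most 4, so the width is 4 − 1 = 3 and tw(G) ≤ 3. Conversely, {0, 2, 6, 8} is a clique of size 4, and the vertices of any clique must share a bag in every tree decomposition; so some bag has ≥ 4 vertices and tw(G) ≥ 3. Combining the bounds, tw(G) = 3.

3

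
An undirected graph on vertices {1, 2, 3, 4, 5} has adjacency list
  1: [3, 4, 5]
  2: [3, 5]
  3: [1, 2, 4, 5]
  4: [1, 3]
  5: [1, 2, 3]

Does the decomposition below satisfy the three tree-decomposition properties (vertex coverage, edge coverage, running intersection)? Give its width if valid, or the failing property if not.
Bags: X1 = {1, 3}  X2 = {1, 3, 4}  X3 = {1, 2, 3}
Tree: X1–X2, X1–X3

No — vertex 5 appears in no bag.

A tree decomposition must satisfy three properties: every vertex lies in some bag; for every edge, both endpoints lie together in some bag; and for every vertex, the bags containing it form a connected subtree. Here vertex 5 appears in no bag, so the decomposition is invalid.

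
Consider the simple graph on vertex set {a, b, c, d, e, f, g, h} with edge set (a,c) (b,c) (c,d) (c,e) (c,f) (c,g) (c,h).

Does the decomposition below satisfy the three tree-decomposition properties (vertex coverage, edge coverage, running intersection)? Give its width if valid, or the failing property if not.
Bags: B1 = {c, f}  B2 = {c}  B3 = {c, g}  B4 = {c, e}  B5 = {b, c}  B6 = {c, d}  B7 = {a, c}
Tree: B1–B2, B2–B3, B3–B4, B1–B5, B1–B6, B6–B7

A tree decomposition must satisfy three properties: every vertex lies in some bag; for every edge, both endpoints lie together in some bag; and for every vertex, the bags containing it form a connected subtree. Here vertex h appears in no bag, so the decomposition is invalid.

No — vertex h appears in no bag.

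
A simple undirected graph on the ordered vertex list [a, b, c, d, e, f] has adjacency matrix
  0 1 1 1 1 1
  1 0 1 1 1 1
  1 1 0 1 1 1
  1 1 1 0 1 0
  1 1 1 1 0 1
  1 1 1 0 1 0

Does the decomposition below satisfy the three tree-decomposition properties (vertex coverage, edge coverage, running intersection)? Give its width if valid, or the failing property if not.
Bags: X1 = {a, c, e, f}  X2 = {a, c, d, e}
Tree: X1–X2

A tree decomposition must satisfy three properties: every vertex lies in some bag; for every edge, both endpoints lie together in some bag; and for every vertex, the bags containing it form a connected subtree. Here vertex b appears in no bag, so the decomposition is invalid.

No — vertex b appears in no bag.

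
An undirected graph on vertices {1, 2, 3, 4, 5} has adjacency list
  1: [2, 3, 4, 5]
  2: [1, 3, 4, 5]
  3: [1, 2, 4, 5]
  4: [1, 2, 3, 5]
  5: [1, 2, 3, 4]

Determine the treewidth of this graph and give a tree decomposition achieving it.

Treewidth 4.
Bags: B1 = {1, 2, 3, 4, 5}
Tree: (single bag)

With just one bag of size 5, the width is 5 − 1 = 4, so tw(G) ≤ 4. On the other hand G contains the 5-clique {1, 2, 3, 4, 5}. A clique must lie in a single bag of any decomposition, so no decomposition can have width below 4. The upper and lower bounds meet at 4, so that is the treewidth.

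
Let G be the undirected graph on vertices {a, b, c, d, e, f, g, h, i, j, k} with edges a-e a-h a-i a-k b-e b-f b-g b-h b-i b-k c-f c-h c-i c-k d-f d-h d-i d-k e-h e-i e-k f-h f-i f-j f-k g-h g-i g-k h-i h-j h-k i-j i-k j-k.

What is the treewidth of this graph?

A width-4 tree decomposition is:
Bags: B1 = {d, f, h, i, k}  B2 = {b, f, h, i, k}  B3 = {f, h, i, j, k}  B4 = {b, e, h, i, k}  B5 = {c, f, h, i, k}  B6 = {b, g, h, i, k}  B7 = {a, e, h, i, k}
Tree: B1–B2, B1–B3, B2–B4, B2–B5, B4–B6, B4–B7
Every bag has size at most 5, so the width is 5 − 1 = 4 and tw(G) ≤ 4. Conversely, {b, g, h, i, k} is a clique of size 5, and the vertices of any clique must share a bag in every tree decomposition; so some bag has ≥ 5 vertices and tw(G) ≥ 4. Combining the bounds, tw(G) = 4.

4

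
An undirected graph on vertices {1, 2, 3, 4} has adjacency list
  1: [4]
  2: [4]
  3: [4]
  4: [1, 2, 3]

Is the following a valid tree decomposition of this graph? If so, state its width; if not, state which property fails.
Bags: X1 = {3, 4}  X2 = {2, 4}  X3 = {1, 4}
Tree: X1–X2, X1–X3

Checking the three conditions: (i) the bags cover all of {1, 2, 3, 4}; (ii) for each edge, some bag contains both endpoints; (iii) the bags containing any fixed vertex form a subtree. All hold, so the decomposition is valid with width 2 − 1 = 1.

Yes; width 1.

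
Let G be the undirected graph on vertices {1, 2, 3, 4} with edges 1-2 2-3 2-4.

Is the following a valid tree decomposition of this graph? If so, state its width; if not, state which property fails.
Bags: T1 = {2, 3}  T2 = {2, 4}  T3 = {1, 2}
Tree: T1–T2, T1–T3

Yes; width 1.

Every vertex of G appears in some bag (union = {1, 2, 3, 4}); every edge is covered by a bag; and for each vertex v the set of bags containing v is connected in the bag tree. The decomposition is therefore valid. The largest bag has 2 vertices, so the width is 1.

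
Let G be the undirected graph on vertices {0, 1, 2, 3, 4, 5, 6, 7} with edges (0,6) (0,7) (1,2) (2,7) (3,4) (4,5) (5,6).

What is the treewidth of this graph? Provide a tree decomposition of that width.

Every bag has size at most 2, so the width is 2 − 1 = 1 and tw(G) ≤ 1. Any graph with an edge has treewidth ≥ 1, and G has the edge 3–4. Therefore the treewidth is 1.

Treewidth 1.
One optimal decomposition is:
Bags: B1 = {3, 4}  B2 = {4, 5}  B3 = {5, 6}  B4 = {0, 6}  B5 = {0, 7}  B6 = {2, 7}  B7 = {1, 2}
Tree: B1–B2, B2–B3, B3–B4, B4–B5, B5–B6, B6–B7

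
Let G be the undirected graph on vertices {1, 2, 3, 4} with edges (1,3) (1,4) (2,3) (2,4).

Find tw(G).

A width-2 tree decomposition is:
Bags: B1 = {1, 2, 4}  B2 = {1, 2, 3}
Tree: B1–B2
Each bag holds 3 vertices, so the decomposition has width 2, which upper-bounds the treewidth. The edges 1–4–2–3–1 form a cycle, so G is not a tree and its treewidth is at least 2. Hence tw(G) = 2 exactly.

2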